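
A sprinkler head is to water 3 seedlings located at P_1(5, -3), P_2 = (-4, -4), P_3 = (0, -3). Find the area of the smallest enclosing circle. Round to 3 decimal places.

Side lengths²: P_1P_2² = 82, P_1P_3² = 25, P_2P_3² = 17.
Since P_1P_2² = 82 ≥ 25 + 17 = 42, the angle opposite P_1P_2 is not acute, so the smallest enclosing circle has P_1P_2 as diameter.
Centre = midpoint of P_1P_2 = (0.5, -3.5), r² = 82/4 = 20.5.
Area = π·r² = π·20.5 ≈ 64.403.

64.403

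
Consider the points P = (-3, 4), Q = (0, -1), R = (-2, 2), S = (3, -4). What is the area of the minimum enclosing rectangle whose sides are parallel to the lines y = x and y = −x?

In coordinates u = x + y, v = x − y the rectangle is axis-aligned; the map (x,y)→(u,v) scales areas by 2.
u-values: 1, -1, 0, -1; range = 1 − (-1) = 2.
v-values: -7, 1, -4, 7; range = 7 − (-7) = 14.
Area = (2 × 14) / 2 = 14.

14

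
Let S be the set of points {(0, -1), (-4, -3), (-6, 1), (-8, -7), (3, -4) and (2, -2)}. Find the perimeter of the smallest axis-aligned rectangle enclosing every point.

38

Width = max x − min x = 3 − (-8) = 11.
Height = max y − min y = 1 − (-7) = 8.
Perimeter = 2(11 + 8) = 38.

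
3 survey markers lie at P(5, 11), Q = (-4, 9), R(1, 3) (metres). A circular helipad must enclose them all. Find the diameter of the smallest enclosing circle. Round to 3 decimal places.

10.063

Side lengths²: PQ² = 85, PR² = 80, QR² = 61.
Since PQ² = 85 < 80 + 61 = 141, the triangle is acute, so the smallest enclosing circle is the circumcircle.
Circumcentre = (0.9375, 8.03125), r² = 25.3173828125.
Diameter = 2r = 2√(25.3173828125) ≈ 10.063.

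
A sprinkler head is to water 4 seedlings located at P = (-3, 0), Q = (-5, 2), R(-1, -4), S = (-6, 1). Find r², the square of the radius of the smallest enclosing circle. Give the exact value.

13

By Welzl's lemma the MEC is supported by two points (diametrically opposite) or three points (on a circumcircle).
The farthest pair is Q–R with squared distance 52. The circle on this segment as diameter has centre (-3, -1) and r² = 52/4 = 13.
Check P: distance² to centre = 1 ≤ 13, so it lies inside.
All remaining points lie in this disk, and no smaller disk contains both endpoints, so this is the minimum enclosing circle.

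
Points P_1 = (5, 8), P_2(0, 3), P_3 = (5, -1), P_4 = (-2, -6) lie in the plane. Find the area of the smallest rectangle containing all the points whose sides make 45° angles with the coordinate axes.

94.5

In coordinates u = x + y, v = x − y the rectangle is axis-aligned; the map (x,y)→(u,v) scales areas by 2.
u-values: 13, 3, 4, -8; range = 13 − (-8) = 21.
v-values: -3, -3, 6, 4; range = 6 − (-3) = 9.
Area = (21 × 9) / 2 = 94.5.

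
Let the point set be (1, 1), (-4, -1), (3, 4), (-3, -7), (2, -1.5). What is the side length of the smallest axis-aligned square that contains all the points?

The bounding box has width 7 and height 11.
An axis-aligned square enclosing the set must have side ≥ max(width, height).
So the minimum side is max(7, 11) = 11.

11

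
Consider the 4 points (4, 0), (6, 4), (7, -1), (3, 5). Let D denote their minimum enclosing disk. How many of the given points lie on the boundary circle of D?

2

The farthest pair is (7, -1)–(3, 5) with squared distance 52. The circle on this segment as diameter has centre (5, 2) and r² = 52/4 = 13.
Check (4, 0): distance² to centre = 5 ≤ 13, so it lies inside.
All remaining points lie in this disk, and no smaller disk contains both endpoints, so this is the minimum enclosing circle.
The points at distance exactly r from the centre are (7, -1), (3, 5) — 2 points.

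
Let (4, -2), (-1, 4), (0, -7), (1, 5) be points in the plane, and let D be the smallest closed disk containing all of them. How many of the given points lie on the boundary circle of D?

A smallest enclosing disk is always determined by at most three of the input points on its boundary.
The farthest pair is (0, -7)–(1, 5) with squared distance 145. The circle on this segment as diameter has centre (0.5, -1) and r² = 145/4 = 36.25.
Check (4, -2): distance² to centre = 13.25 ≤ 36.25, so it lies inside.
All remaining points lie in this disk, and no smaller disk contains both endpoints, so this is the minimum enclosing circle.
The points at distance exactly r from the centre are (0, -7), (1, 5) — 2 points.

2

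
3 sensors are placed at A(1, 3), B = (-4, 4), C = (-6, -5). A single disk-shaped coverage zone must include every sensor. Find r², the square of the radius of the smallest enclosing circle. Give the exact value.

Side lengths²: AB² = 26, AC² = 113, BC² = 85.
Since AC² = 113 ≥ 85 + 26 = 111, the angle opposite AC is not acute, so the smallest enclosing circle has AC as diameter.
Centre = midpoint of AC = (-2.5, -1), r² = 113/4 = 28.25.

28.25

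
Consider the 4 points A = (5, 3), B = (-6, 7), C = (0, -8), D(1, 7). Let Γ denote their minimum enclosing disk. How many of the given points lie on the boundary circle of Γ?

The minimum enclosing circle is determined by three boundary points: A, B, C.
Their circumcentre is (-227/94, -25/94) with r² = 290029/4418.
The farthest remaining point D is at distance² 284765/4418 ≤ 290029/4418.
The points at distance exactly r from the centre are A, B, C — 3 points.

3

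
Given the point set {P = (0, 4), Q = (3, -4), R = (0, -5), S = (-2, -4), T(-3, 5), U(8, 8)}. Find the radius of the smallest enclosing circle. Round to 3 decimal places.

A smallest enclosing disk is always determined by at most three of the input points on its boundary.
The farthest pair is S–U with squared distance 244. The circle on this segment as diameter has centre (3, 2) and r² = 244/4 = 61.
Check P: distance² to centre = 13 ≤ 61, so it lies inside.
All remaining points lie in this disk, and no smaller disk contains both endpoints, so this is the minimum enclosing circle.
r = √61 ≈ 7.810.

7.810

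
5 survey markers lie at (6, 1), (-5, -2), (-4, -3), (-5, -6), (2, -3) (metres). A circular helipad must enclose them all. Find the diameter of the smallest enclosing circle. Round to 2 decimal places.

13.04

A smallest enclosing disk is always determined by at most three of the input points on its boundary.
The farthest pair is (6, 1)–(-5, -6) with squared distance 170. The circle on this segment as diameter has centre (0.5, -2.5) and r² = 170/4 = 42.5.
Check (-5, -2): distance² to centre = 30.5 ≤ 42.5, so it lies inside.
All remaining points lie in this disk, and no smaller disk contains both endpoints, so this is the minimum enclosing circle.
Diameter = 2r = 2√(42.5) ≈ 13.04.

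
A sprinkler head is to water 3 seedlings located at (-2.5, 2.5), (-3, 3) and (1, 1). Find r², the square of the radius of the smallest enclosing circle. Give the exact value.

5

Call the three points A, B, C in the order given.
Side lengths²: AB² = 0.5, AC² = 14.5, BC² = 20.
Since BC² = 20 ≥ 14.5 + 0.5 = 15, the angle opposite BC is not acute, so the smallest enclosing circle has BC as diameter.
Centre = midpoint of BC = (-1, 2), r² = 20/4 = 5.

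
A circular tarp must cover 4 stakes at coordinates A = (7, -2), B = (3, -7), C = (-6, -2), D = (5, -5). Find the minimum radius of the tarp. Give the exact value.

By Welzl's lemma the MEC is supported by two points (diametrically opposite) or three points (on a circumcircle).
The farthest pair is A–C with squared distance 169. The circle on this segment as diameter has centre (0.5, -2) and r² = 169/4 = 42.25.
Check B: distance² to centre = 31.25 ≤ 42.25, so it lies inside.
All remaining points lie in this disk, and no smaller disk contains both endpoints, so this is the minimum enclosing circle.
r = √(42.25) = 6.5.

6.5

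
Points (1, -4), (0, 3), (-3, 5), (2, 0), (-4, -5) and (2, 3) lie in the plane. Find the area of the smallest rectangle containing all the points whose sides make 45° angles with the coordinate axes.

91

In coordinates u = x + y, v = x − y the rectangle is axis-aligned; the map (x,y)→(u,v) scales areas by 2.
u-values: -3, 3, 2, 2, -9, 5; range = 5 − (-9) = 14.
v-values: 5, -3, -8, 2, 1, -1; range = 5 − (-8) = 13.
Area = (14 × 13) / 2 = 91.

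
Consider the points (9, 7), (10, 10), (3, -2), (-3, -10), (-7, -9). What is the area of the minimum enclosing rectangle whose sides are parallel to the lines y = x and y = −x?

In coordinates u = x + y, v = x − y the rectangle is axis-aligned; the map (x,y)→(u,v) scales areas by 2.
u-values: 16, 20, 1, -13, -16; range = 20 − (-16) = 36.
v-values: 2, 0, 5, 7, 2; range = 7 − 0 = 7.
Area = (36 × 7) / 2 = 126.

126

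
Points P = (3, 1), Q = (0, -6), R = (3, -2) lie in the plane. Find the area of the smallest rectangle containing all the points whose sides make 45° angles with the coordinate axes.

20

In coordinates u = x + y, v = x − y the rectangle is axis-aligned; the map (x,y)→(u,v) scales areas by 2.
u-values: 4, -6, 1; range = 4 − (-6) = 10.
v-values: 2, 6, 5; range = 6 − 2 = 4.
Area = (10 × 4) / 2 = 20.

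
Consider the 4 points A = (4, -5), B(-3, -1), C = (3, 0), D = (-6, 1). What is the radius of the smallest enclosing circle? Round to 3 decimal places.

5.831

The farthest pair is A–D with squared distance 136. The circle on this segment as diameter has centre (-1, -2) and r² = 136/4 = 34.
Check B: distance² to centre = 5 ≤ 34, so it lies inside.
All remaining points lie in this disk, and no smaller disk contains both endpoints, so this is the minimum enclosing circle.
r = √34 ≈ 5.831.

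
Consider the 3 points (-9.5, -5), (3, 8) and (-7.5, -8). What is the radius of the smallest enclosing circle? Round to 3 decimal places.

9.569

Call the three points A, B, C in the order given.
Side lengths²: AB² = 325.25, AC² = 13, BC² = 366.25.
Since BC² = 366.25 ≥ 325.25 + 13 = 338.25, the angle opposite BC is not acute, so the smallest enclosing circle has BC as diameter.
Centre = midpoint of BC = (-2.25, 0), r² = 366.25/4 = 91.5625.
r = √(91.5625) ≈ 9.569.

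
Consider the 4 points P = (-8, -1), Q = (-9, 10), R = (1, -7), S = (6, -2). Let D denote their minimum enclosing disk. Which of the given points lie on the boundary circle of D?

Q, R, S

The minimum enclosing circle of a finite set is fixed by two of the points (as a diameter) or three (as a circumcircle).
The minimum enclosing circle is determined by three boundary points: Q, R, S.
Their circumcentre is (-55/18, 37/18) with r² = 15949/162.
The farthest remaining point P is at distance² 5473/162 ≤ 15949/162.
The points at distance exactly r from the centre are Q, R, S — 3 points.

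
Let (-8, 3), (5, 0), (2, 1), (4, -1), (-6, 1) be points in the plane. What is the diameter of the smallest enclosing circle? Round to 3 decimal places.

13.342

A smallest enclosing disk is always determined by at most three of the input points on its boundary.
The farthest pair is (-8, 3)–(5, 0) with squared distance 178. The circle on this segment as diameter has centre (-1.5, 1.5) and r² = 178/4 = 44.5.
Check (2, 1): distance² to centre = 12.5 ≤ 44.5, so it lies inside.
All remaining points lie in this disk, and no smaller disk contains both endpoints, so this is the minimum enclosing circle.
Diameter = 2r = 2√(44.5) ≈ 13.342.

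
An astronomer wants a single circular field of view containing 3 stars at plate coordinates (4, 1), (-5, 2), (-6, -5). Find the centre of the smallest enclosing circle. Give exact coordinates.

Call the three points A, B, C in the order given.
Side lengths²: AB² = 82, AC² = 136, BC² = 50.
Since AC² = 136 ≥ 82 + 50 = 132, the angle opposite AC is not acute, so the smallest enclosing circle has AC as diameter.
Centre = midpoint of AC = (-1, -2), r² = 136/4 = 34.
Centre = (-1, -2).

(-1, -2)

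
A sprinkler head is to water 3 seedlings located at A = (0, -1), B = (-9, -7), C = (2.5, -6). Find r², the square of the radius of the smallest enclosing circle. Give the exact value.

Side lengths²: AB² = 117, AC² = 31.25, BC² = 133.25.
Since BC² = 133.25 < 117 + 31.25 = 148.25, the triangle is acute, so the smallest enclosing circle is the circumcircle.
Circumcentre = (-3.3125, -5.78125), r² = 33.8330078125.

33.8330078125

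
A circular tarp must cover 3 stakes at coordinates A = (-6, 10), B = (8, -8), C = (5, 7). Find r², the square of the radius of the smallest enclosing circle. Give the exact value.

130

Side lengths²: AB² = 520, AC² = 130, BC² = 234.
Since AB² = 520 ≥ 234 + 130 = 364, the angle opposite AB is not acute, so the smallest enclosing circle has AB as diameter.
Centre = midpoint of AB = (1, 1), r² = 520/4 = 130.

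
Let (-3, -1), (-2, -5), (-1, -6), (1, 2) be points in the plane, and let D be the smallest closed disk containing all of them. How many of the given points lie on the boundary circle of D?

2

By Welzl's lemma the MEC is supported by two points (diametrically opposite) or three points (on a circumcircle).
The farthest pair is (-1, -6)–(1, 2) with squared distance 68. The circle on this segment as diameter has centre (0, -2) and r² = 68/4 = 17.
Check (-3, -1): distance² to centre = 10 ≤ 17, so it lies inside.
All remaining points lie in this disk, and no smaller disk contains both endpoints, so this is the minimum enclosing circle.
The points at distance exactly r from the centre are (-1, -6), (1, 2) — 2 points.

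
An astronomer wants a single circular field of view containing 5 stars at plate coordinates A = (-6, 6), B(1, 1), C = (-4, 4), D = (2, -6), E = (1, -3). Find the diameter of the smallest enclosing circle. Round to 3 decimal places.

14.422

The minimum enclosing circle of a finite set is fixed by two of the points (as a diameter) or three (as a circumcircle).
The farthest pair is A–D with squared distance 208. The circle on this segment as diameter has centre (-2, 0) and r² = 208/4 = 52.
Check B: distance² to centre = 10 ≤ 52, so it lies inside.
All remaining points lie in this disk, and no smaller disk contains both endpoints, so this is the minimum enclosing circle.
Diameter = 2r = 2√52 ≈ 14.422.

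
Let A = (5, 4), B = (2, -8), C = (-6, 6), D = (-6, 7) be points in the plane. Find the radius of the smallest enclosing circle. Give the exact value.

8.5

The farthest pair is B–D with squared distance 289. The circle on this segment as diameter has centre (-2, -0.5) and r² = 289/4 = 72.25.
Check A: distance² to centre = 69.25 ≤ 72.25, so it lies inside.
All remaining points lie in this disk, and no smaller disk contains both endpoints, so this is the minimum enclosing circle.
r = √(72.25) = 8.5.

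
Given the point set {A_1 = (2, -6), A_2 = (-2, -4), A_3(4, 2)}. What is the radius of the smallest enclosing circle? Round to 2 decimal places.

4.35

Side lengths²: A_1A_2² = 20, A_1A_3² = 68, A_2A_3² = 72.
Since A_2A_3² = 72 < 68 + 20 = 88, the triangle is acute, so the smallest enclosing circle is the circumcircle.
Circumcentre = (5/3, -5/3), r² = 170/9.
r = √(170/9) ≈ 4.35.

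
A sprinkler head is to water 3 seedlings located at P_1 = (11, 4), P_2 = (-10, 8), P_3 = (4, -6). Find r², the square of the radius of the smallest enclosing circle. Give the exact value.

Side lengths²: P_1P_2² = 457, P_1P_3² = 149, P_2P_3² = 392.
Since P_1P_2² = 457 < 392 + 149 = 541, the triangle is acute, so the smallest enclosing circle is the circumcircle.
Circumcentre = (5/34, 141/34), r² = 68093/578.

68093/578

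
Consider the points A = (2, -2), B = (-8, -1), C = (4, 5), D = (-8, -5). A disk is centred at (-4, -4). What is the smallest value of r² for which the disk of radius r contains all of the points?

145

The required radius is the distance from (-4, -4) to the farthest point.
Squared distances: 40, 25, 145, 17.
Maximum is 145, attained at C.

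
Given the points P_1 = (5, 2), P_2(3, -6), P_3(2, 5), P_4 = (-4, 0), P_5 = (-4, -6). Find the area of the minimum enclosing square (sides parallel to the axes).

The bounding box has width 9 and height 11.
An axis-aligned square enclosing the set must have side ≥ max(width, height).
So the minimum side is max(9, 11) = 11.
Area = 11² = 121.

121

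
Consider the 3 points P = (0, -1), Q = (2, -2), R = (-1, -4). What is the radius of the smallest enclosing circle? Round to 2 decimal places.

Side lengths²: PQ² = 5, PR² = 10, QR² = 13.
Since QR² = 13 < 10 + 5 = 15, the triangle is acute, so the smallest enclosing circle is the circumcircle.
Circumcentre = (5/14, -39/14), r² = 325/98.
r = √(325/98) ≈ 1.82.

1.82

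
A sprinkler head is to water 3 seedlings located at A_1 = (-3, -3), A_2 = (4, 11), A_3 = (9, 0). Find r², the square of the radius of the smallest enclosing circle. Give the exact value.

6205/98

Side lengths²: A_1A_2² = 245, A_1A_3² = 153, A_2A_3² = 146.
Since A_1A_2² = 245 < 153 + 146 = 299, the triangle is acute, so the smallest enclosing circle is the circumcircle.
Circumcentre = (25/14, 47/14), r² = 6205/98.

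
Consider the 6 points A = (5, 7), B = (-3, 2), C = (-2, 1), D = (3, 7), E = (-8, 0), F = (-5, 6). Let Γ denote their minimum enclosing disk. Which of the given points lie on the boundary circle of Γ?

A, E

By Welzl's lemma the MEC is supported by two points (diametrically opposite) or three points (on a circumcircle).
The farthest pair is A–E with squared distance 218. The circle on this segment as diameter has centre (-1.5, 3.5) and r² = 218/4 = 54.5.
Check B: distance² to centre = 4.5 ≤ 54.5, so it lies inside.
All remaining points lie in this disk, and no smaller disk contains both endpoints, so this is the minimum enclosing circle.
The points at distance exactly r from the centre are A, E — 2 points.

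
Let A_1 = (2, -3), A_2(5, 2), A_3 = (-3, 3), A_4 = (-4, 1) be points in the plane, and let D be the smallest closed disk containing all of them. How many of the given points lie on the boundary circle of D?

The minimum enclosing circle is determined by three boundary points: A_1, A_2, A_4.
Their circumcentre is (11/21, 9/7) with r² = 9061/441.
The farthest remaining point A_3 is at distance² 6772/441 ≤ 9061/441.
The points at distance exactly r from the centre are A_1, A_2, A_4 — 3 points.

3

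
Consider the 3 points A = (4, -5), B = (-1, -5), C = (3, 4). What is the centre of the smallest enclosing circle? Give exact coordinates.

(1.5, -13/18)

Side lengths²: AB² = 25, AC² = 82, BC² = 97.
Since BC² = 97 < 82 + 25 = 107, the triangle is acute, so the smallest enclosing circle is the circumcircle.
Circumcentre = (1.5, -13/18), r² = 3977/162.
Centre = (1.5, -13/18).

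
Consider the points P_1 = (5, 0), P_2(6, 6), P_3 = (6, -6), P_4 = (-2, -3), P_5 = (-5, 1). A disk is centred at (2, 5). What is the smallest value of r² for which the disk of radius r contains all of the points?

The required radius is the distance from (2, 5) to the farthest point.
Squared distances: 34, 17, 137, 80, 65.
Maximum is 137, attained at P_3.

137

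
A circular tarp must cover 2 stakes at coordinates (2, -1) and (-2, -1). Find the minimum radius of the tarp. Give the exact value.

The smallest circle enclosing two points has them as diameter endpoints.
Centre = midpoint = (0, -1); r² = |(2, -1)−(-2, -1)|²/4 = 16/4 = 4.
r = √4 = 2.

2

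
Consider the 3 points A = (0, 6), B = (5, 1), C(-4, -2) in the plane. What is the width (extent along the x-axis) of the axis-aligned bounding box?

9

max x = 5, min x = -4, so width = 9.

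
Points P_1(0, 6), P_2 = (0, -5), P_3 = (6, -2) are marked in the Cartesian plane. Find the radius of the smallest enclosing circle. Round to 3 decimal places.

5.590

Side lengths²: P_1P_2² = 121, P_1P_3² = 100, P_2P_3² = 45.
Since P_1P_2² = 121 < 100 + 45 = 145, the triangle is acute, so the smallest enclosing circle is the circumcircle.
Circumcentre = (1, 0.5), r² = 31.25.
r = √(31.25) ≈ 5.590.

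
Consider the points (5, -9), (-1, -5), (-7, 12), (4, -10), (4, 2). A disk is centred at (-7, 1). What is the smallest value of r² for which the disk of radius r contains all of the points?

The required radius is the distance from (-7, 1) to the farthest point.
Squared distances: 244, 72, 121, 242, 122.
Maximum is 244, attained at (5, -9).

244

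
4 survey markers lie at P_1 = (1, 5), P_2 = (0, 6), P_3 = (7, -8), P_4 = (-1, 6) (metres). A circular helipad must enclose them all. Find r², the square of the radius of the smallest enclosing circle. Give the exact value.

65

A smallest enclosing disk is always determined by at most three of the input points on its boundary.
The farthest pair is P_3–P_4 with squared distance 260. The circle on this segment as diameter has centre (3, -1) and r² = 260/4 = 65.
Check P_1: distance² to centre = 40 ≤ 65, so it lies inside.
All remaining points lie in this disk, and no smaller disk contains both endpoints, so this is the minimum enclosing circle.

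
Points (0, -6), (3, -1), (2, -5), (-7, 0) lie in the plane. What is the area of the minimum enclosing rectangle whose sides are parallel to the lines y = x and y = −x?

63

In coordinates u = x + y, v = x − y the rectangle is axis-aligned; the map (x,y)→(u,v) scales areas by 2.
u-values: -6, 2, -3, -7; range = 2 − (-7) = 9.
v-values: 6, 4, 7, -7; range = 7 − (-7) = 14.
Area = (9 × 14) / 2 = 63.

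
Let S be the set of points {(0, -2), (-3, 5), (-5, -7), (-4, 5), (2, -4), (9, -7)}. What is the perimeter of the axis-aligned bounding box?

52

Width = max x − min x = 9 − (-5) = 14.
Height = max y − min y = 5 − (-7) = 12.
Perimeter = 2(14 + 12) = 52.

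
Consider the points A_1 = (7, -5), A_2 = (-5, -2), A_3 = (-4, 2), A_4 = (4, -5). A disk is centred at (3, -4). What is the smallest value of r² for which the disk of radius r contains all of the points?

The required radius is the distance from (3, -4) to the farthest point.
Squared distances: 17, 68, 85, 2.
Maximum is 85, attained at A_3.

85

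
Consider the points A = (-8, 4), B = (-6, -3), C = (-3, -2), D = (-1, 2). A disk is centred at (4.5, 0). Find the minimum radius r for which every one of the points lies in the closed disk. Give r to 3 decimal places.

The required radius is the distance from (4.5, 0) to the farthest point.
Squared distances: 172.25, 119.25, 60.25, 34.25.
Maximum is 172.25, attained at A.
r = √(172.25) ≈ 13.124.

13.124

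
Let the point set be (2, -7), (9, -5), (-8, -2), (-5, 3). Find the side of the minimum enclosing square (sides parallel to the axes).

17

The bounding box has width 17 and height 10.
An axis-aligned square enclosing the set must have side ≥ max(width, height).
So the minimum side is max(17, 10) = 17.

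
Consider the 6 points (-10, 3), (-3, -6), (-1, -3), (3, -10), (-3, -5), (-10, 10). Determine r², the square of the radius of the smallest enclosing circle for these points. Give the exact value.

By Welzl's lemma the MEC is supported by two points (diametrically opposite) or three points (on a circumcircle).
The farthest pair is (3, -10)–(-10, 10) with squared distance 569. The circle on this segment as diameter has centre (-3.5, 0) and r² = 569/4 = 142.25.
Check (-10, 3): distance² to centre = 51.25 ≤ 142.25, so it lies inside.
All remaining points lie in this disk, and no smaller disk contains both endpoints, so this is the minimum enclosing circle.

142.25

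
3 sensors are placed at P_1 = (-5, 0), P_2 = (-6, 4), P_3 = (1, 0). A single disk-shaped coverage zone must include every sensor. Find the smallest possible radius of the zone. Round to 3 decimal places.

4.031

Side lengths²: P_1P_2² = 17, P_1P_3² = 36, P_2P_3² = 65.
Since P_2P_3² = 65 ≥ 36 + 17 = 53, the angle opposite P_2P_3 is not acute, so the smallest enclosing circle has P_2P_3 as diameter.
Centre = midpoint of P_2P_3 = (-2.5, 2), r² = 65/4 = 16.25.
r = √(16.25) ≈ 4.031.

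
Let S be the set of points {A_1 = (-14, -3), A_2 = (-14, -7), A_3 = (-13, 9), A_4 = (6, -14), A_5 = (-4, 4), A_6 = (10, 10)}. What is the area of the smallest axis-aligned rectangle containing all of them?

x ranges over [-14, 10], width 24.
y ranges over [-14, 10], height 24.
Area = 24 × 24 = 576.

576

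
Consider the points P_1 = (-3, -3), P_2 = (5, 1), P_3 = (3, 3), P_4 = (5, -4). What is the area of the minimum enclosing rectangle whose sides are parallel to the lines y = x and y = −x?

In coordinates u = x + y, v = x − y the rectangle is axis-aligned; the map (x,y)→(u,v) scales areas by 2.
u-values: -6, 6, 6, 1; range = 6 − (-6) = 12.
v-values: 0, 4, 0, 9; range = 9 − 0 = 9.
Area = (12 × 9) / 2 = 54.

54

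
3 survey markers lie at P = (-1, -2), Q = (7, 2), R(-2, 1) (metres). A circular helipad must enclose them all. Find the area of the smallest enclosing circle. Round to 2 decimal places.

65.72

Side lengths²: PQ² = 80, PR² = 10, QR² = 82.
Since QR² = 82 < 80 + 10 = 90, the triangle is acute, so the smallest enclosing circle is the circumcircle.
Circumcentre = (18/7, 6/7), r² = 1025/49.
Area = π·r² = π·1025/49 ≈ 65.72.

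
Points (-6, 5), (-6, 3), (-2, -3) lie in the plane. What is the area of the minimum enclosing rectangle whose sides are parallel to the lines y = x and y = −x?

24

In coordinates u = x + y, v = x − y the rectangle is axis-aligned; the map (x,y)→(u,v) scales areas by 2.
u-values: -1, -3, -5; range = -1 − (-5) = 4.
v-values: -11, -9, 1; range = 1 − (-11) = 12.
Area = (4 × 12) / 2 = 24.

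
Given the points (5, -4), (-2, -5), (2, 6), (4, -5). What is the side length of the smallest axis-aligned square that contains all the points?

11

The bounding box has width 7 and height 11.
An axis-aligned square enclosing the set must have side ≥ max(width, height).
So the minimum side is max(7, 11) = 11.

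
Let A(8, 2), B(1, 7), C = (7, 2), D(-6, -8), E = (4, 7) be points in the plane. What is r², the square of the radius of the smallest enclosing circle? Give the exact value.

19721/242

The minimum enclosing circle is determined by three boundary points: A, D, E.
Their circumcentre is (-13/22, -17/22) with r² = 19721/242.
The farthest remaining point C is at distance² 15805/242 ≤ 19721/242.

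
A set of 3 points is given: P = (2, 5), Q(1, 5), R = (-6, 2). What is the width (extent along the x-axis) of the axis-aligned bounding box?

8

max x = 2, min x = -6, so width = 8.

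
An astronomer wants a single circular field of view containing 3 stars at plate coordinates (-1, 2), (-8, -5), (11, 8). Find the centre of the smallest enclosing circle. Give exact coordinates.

Call the three points A, B, C in the order given.
Side lengths²: AB² = 98, AC² = 180, BC² = 530.
Since BC² = 530 ≥ 180 + 98 = 278, the angle opposite BC is not acute, so the smallest enclosing circle has BC as diameter.
Centre = midpoint of BC = (1.5, 1.5), r² = 530/4 = 132.5.
Centre = (1.5, 1.5).

(1.5, 1.5)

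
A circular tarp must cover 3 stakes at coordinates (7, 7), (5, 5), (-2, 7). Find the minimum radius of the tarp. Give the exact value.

Call the three points A, B, C in the order given.
Side lengths²: AB² = 8, AC² = 81, BC² = 53.
Since AC² = 81 ≥ 53 + 8 = 61, the angle opposite AC is not acute, so the smallest enclosing circle has AC as diameter.
Centre = midpoint of AC = (2.5, 7), r² = 81/4 = 20.25.
r = √(20.25) = 4.5.

4.5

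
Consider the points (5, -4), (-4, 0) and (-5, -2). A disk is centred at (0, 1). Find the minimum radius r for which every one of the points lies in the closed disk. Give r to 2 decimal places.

7.07

The required radius is the distance from (0, 1) to the farthest point.
Squared distances: 50, 17, 34.
Maximum is 50, attained at (5, -4).
r = √50 ≈ 7.07.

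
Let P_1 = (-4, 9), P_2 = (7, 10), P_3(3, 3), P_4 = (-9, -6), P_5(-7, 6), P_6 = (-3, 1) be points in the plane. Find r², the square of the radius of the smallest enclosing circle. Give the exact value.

By Welzl's lemma the MEC is supported by two points (diametrically opposite) or three points (on a circumcircle).
The farthest pair is P_2–P_4 with squared distance 512. The circle on this segment as diameter has centre (-1, 2) and r² = 512/4 = 128.
Check P_1: distance² to centre = 58 ≤ 128, so it lies inside.
All remaining points lie in this disk, and no smaller disk contains both endpoints, so this is the minimum enclosing circle.

128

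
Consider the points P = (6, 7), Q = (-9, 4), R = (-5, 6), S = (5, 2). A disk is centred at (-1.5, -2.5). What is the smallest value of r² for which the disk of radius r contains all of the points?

146.5

The required radius is the distance from (-1.5, -2.5) to the farthest point.
Squared distances: 146.5, 98.5, 84.5, 62.5.
Maximum is 146.5, attained at P.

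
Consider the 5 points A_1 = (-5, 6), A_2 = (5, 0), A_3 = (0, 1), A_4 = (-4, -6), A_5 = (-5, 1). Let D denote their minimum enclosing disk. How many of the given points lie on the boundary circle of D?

The minimum enclosing circle of a finite set is fixed by two of the points (as a diameter) or three (as a circumcircle).
The minimum enclosing circle is determined by three boundary points: A_1, A_2, A_4.
Their circumcentre is (-63/38, 9/38) with r² = 32045/722.
The farthest remaining point A_5 is at distance² 8485/722 ≤ 32045/722.
The points at distance exactly r from the centre are A_1, A_2, A_4 — 3 points.

3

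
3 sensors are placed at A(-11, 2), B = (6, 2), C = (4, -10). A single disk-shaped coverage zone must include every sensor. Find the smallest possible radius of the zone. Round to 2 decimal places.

Side lengths²: AB² = 289, AC² = 369, BC² = 148.
Since AC² = 369 < 289 + 148 = 437, the triangle is acute, so the smallest enclosing circle is the circumcircle.
Circumcentre = (-2.5, -2.75), r² = 94.8125.
r = √(94.8125) ≈ 9.74.

9.74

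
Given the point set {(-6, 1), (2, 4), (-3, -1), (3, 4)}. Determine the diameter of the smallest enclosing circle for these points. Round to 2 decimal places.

9.49

The farthest pair is (-6, 1)–(3, 4) with squared distance 90. The circle on this segment as diameter has centre (-1.5, 2.5) and r² = 90/4 = 22.5.
Check (2, 4): distance² to centre = 14.5 ≤ 22.5, so it lies inside.
All remaining points lie in this disk, and no smaller disk contains both endpoints, so this is the minimum enclosing circle.
Diameter = 2r = 2√(22.5) ≈ 9.49.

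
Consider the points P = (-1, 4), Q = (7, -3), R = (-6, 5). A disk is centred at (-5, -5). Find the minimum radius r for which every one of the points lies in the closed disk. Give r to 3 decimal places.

12.166

The required radius is the distance from (-5, -5) to the farthest point.
Squared distances: 97, 148, 101.
Maximum is 148, attained at Q.
r = √148 ≈ 12.166.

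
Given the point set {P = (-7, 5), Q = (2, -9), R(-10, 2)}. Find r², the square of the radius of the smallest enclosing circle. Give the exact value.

73405/1058

Side lengths²: PQ² = 277, PR² = 18, QR² = 265.
Since PQ² = 277 < 265 + 18 = 283, the triangle is acute, so the smallest enclosing circle is the circumcircle.
Circumcentre = (-129/46, -101/46), r² = 73405/1058.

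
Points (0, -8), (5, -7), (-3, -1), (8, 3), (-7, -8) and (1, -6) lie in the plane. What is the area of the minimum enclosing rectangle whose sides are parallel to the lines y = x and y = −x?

In coordinates u = x + y, v = x − y the rectangle is axis-aligned; the map (x,y)→(u,v) scales areas by 2.
u-values: -8, -2, -4, 11, -15, -5; range = 11 − (-15) = 26.
v-values: 8, 12, -2, 5, 1, 7; range = 12 − (-2) = 14.
Area = (26 × 14) / 2 = 182.

182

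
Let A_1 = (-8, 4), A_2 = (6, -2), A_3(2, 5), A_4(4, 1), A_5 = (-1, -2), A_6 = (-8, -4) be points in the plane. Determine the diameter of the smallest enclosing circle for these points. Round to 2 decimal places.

The minimum enclosing circle is determined by three boundary points: A_1, A_2, A_6.
Their circumcentre is (-10/7, 0) with r² = 2900/49.
The farthest remaining point A_3 is at distance² 1801/49 ≤ 2900/49.
Diameter = 2r = 2√(2900/49) ≈ 15.39.

15.39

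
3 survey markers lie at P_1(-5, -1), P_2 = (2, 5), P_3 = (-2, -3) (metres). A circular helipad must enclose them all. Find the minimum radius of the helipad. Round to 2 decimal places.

4.65

Side lengths²: P_1P_2² = 85, P_1P_3² = 13, P_2P_3² = 80.
Since P_1P_2² = 85 < 80 + 13 = 93, the triangle is acute, so the smallest enclosing circle is the circumcircle.
Circumcentre = (-1.125, 1.5625), r² = 21.58203125.
r = √(21.58203125) ≈ 4.65.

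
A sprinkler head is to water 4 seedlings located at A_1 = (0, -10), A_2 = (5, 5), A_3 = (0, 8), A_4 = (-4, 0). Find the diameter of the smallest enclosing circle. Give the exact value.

18

A smallest enclosing disk is always determined by at most three of the input points on its boundary.
The farthest pair is A_1–A_3 with squared distance 324. The circle on this segment as diameter has centre (0, -1) and r² = 324/4 = 81.
Check A_2: distance² to centre = 61 ≤ 81, so it lies inside.
All remaining points lie in this disk, and no smaller disk contains both endpoints, so this is the minimum enclosing circle.
Diameter = 2r = 2√81 = 18.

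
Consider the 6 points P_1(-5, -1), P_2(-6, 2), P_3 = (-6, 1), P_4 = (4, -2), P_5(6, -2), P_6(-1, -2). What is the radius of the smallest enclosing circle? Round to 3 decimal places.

6.325

By Welzl's lemma the MEC is supported by two points (diametrically opposite) or three points (on a circumcircle).
The farthest pair is P_2–P_5 with squared distance 160. The circle on this segment as diameter has centre (0, 0) and r² = 160/4 = 40.
Check P_1: distance² to centre = 26 ≤ 40, so it lies inside.
All remaining points lie in this disk, and no smaller disk contains both endpoints, so this is the minimum enclosing circle.
r = √40 ≈ 6.325.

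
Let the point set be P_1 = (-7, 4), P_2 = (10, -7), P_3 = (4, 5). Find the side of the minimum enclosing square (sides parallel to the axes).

The bounding box has width 17 and height 12.
An axis-aligned square enclosing the set must have side ≥ max(width, height).
So the minimum side is max(17, 12) = 17.

17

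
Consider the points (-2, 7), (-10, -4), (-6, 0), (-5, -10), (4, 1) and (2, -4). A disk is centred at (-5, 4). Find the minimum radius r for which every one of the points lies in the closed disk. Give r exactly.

14

The required radius is the distance from (-5, 4) to the farthest point.
Squared distances: 18, 89, 17, 196, 90, 113.
Maximum is 196, attained at (-5, -10).
r = √196 = 14.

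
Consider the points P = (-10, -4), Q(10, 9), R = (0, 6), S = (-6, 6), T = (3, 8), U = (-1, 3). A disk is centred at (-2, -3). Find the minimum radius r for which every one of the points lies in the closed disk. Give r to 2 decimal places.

16.97

The required radius is the distance from (-2, -3) to the farthest point.
Squared distances: 65, 288, 85, 97, 146, 37.
Maximum is 288, attained at Q.
r = √288 ≈ 16.97.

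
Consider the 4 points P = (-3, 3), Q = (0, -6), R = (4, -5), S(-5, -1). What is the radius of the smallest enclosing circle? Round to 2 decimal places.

5.32

By Welzl's lemma the MEC is supported by two points (diametrically opposite) or three points (on a circumcircle).
The minimum enclosing circle is determined by three boundary points: P, R, S.
Their circumcentre is (7/22, -51/44) with r² = 54805/1936.
The farthest remaining point Q is at distance² 45565/1936 ≤ 54805/1936.
r = √(54805/1936) ≈ 5.32.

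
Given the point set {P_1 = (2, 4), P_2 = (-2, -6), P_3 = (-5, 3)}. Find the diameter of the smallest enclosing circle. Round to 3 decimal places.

Side lengths²: P_1P_2² = 116, P_1P_3² = 50, P_2P_3² = 90.
Since P_1P_2² = 116 < 90 + 50 = 140, the triangle is acute, so the smallest enclosing circle is the circumcircle.
Circumcentre = (-10/11, -7/11), r² = 3625/121.
Diameter = 2r = 2√(3625/121) ≈ 10.947.

10.947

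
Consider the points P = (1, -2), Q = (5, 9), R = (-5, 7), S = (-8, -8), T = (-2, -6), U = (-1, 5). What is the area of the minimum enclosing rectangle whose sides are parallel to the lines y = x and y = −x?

In coordinates u = x + y, v = x − y the rectangle is axis-aligned; the map (x,y)→(u,v) scales areas by 2.
u-values: -1, 14, 2, -16, -8, 4; range = 14 − (-16) = 30.
v-values: 3, -4, -12, 0, 4, -6; range = 4 − (-12) = 16.
Area = (30 × 16) / 2 = 240.

240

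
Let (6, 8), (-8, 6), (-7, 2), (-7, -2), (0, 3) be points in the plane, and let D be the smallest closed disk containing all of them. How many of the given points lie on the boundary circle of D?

By Welzl's lemma the MEC is supported by two points (diametrically opposite) or three points (on a circumcircle).
The farthest pair is (6, 8)–(-7, -2) with squared distance 269. The circle on this segment as diameter has centre (-0.5, 3) and r² = 269/4 = 67.25.
Check (-8, 6): distance² to centre = 65.25 ≤ 67.25, so it lies inside.
All remaining points lie in this disk, and no smaller disk contains both endpoints, so this is the minimum enclosing circle.
The points at distance exactly r from the centre are (6, 8), (-7, -2) — 2 points.

2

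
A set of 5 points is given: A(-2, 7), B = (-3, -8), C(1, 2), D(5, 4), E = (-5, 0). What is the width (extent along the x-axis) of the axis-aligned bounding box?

max x = 5, min x = -5, so width = 10.

10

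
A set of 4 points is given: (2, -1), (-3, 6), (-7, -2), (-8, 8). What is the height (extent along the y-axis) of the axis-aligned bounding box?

max y = 8, min y = -2, so height = 10.

10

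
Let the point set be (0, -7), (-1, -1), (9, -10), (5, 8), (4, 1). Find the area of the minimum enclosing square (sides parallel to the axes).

The bounding box has width 10 and height 18.
An axis-aligned square enclosing the set must have side ≥ max(width, height).
So the minimum side is max(10, 18) = 18.
Area = 18² = 324.

324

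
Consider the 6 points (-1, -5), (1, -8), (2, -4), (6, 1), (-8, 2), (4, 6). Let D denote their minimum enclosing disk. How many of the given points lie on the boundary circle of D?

The minimum enclosing circle is determined by three boundary points: (1, -8), (-8, 2), (4, 6).
Their circumcentre is (-43/78, -9/26) with r² = 185525/3042.
The farthest remaining point (6, 1) is at distance² 136073/3042 ≤ 185525/3042.
The points at distance exactly r from the centre are (1, -8), (-8, 2), (4, 6) — 3 points.

3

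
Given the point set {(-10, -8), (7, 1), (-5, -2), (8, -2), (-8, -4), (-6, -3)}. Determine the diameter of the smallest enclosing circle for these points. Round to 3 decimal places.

19.235

A smallest enclosing disk is always determined by at most three of the input points on its boundary.
The farthest pair is (-10, -8)–(7, 1) with squared distance 370. The circle on this segment as diameter has centre (-1.5, -3.5) and r² = 370/4 = 92.5.
Check (-5, -2): distance² to centre = 14.5 ≤ 92.5, so it lies inside.
All remaining points lie in this disk, and no smaller disk contains both endpoints, so this is the minimum enclosing circle.
Diameter = 2r = 2√(92.5) ≈ 19.235.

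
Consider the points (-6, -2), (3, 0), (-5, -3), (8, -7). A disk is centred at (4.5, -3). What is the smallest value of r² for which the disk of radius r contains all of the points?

The required radius is the distance from (4.5, -3) to the farthest point.
Squared distances: 111.25, 11.25, 90.25, 28.25.
Maximum is 111.25, attained at (-6, -2).

111.25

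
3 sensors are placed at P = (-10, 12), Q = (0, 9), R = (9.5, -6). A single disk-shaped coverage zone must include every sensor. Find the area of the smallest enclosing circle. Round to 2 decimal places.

Side lengths²: PQ² = 109, PR² = 704.25, QR² = 315.25.
Since PR² = 704.25 ≥ 315.25 + 109 = 424.25, the angle opposite PR is not acute, so the smallest enclosing circle has PR as diameter.
Centre = midpoint of PR = (-0.25, 3), r² = 704.25/4 = 176.0625.
Area = π·r² = π·176.0625 ≈ 553.12.

553.12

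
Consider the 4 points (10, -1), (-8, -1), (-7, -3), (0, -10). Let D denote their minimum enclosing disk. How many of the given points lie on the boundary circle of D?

3

By Welzl's lemma the MEC is supported by two points (diametrically opposite) or three points (on a circumcircle).
The minimum enclosing circle is determined by three boundary points: (10, -1), (-8, -1), (0, -10).
Their circumcentre is (1, -19/18) with r² = 26245/324.
The farthest remaining point (-7, -3) is at distance² 21961/324 ≤ 26245/324.
The points at distance exactly r from the centre are (10, -1), (-8, -1), (0, -10) — 3 points.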